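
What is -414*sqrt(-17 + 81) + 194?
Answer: -3118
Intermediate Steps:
-414*sqrt(-17 + 81) + 194 = -414*sqrt(64) + 194 = -414*8 + 194 = -3312 + 194 = -3118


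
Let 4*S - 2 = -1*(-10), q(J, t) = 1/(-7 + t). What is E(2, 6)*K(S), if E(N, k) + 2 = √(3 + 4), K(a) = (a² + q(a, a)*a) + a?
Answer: -45/2 + 45*√7/4 ≈ 7.2647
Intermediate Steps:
S = 3 (S = ½ + (-1*(-10))/4 = ½ + (¼)*10 = ½ + 5/2 = 3)
K(a) = a + a² + a/(-7 + a) (K(a) = (a² + a/(-7 + a)) + a = a + a² + a/(-7 + a))
E(N, k) = -2 + √7 (E(N, k) = -2 + √(3 + 4) = -2 + √7)
E(2, 6)*K(S) = (-2 + √7)*(3*(1 + (1 + 3)*(-7 + 3))/(-7 + 3)) = (-2 + √7)*(3*(1 + 4*(-4))/(-4)) = (-2 + √7)*(3*(-¼)*(1 - 16)) = (-2 + √7)*(3*(-¼)*(-15)) = (-2 + √7)*(45/4) = -45/2 + 45*√7/4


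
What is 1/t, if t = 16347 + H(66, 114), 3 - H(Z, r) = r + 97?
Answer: 1/16139 ≈ 6.1962e-5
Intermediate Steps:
H(Z, r) = -94 - r (H(Z, r) = 3 - (r + 97) = 3 - (97 + r) = 3 + (-97 - r) = -94 - r)
t = 16139 (t = 16347 + (-94 - 1*114) = 16347 + (-94 - 114) = 16347 - 208 = 16139)
1/t = 1/16139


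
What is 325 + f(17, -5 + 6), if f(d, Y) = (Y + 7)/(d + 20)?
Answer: 12033/37 ≈ 325.22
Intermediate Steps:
f(d, Y) = (7 + Y)/(20 + d)
325 + f(17, -5 + 6) = 325 + (7 + (-5 + 6))/(20 + 17) = 325 + (7 + 1)/37 = 325 + (1/37)*8 = 325 + 8/37 = 12033/37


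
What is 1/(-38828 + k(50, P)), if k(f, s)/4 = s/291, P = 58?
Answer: -291/11298716 ≈ -2.5755e-5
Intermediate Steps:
k(f, s) = 4*s/291 (k(f, s) = 4*(s/291) = 4*s/291)
1/(-38828 + k(50, P)) = 1/(-38828 + (4/291)*58) = 1/(-38828 + 232/291) = 1/(-11298716/291) = -291/11298716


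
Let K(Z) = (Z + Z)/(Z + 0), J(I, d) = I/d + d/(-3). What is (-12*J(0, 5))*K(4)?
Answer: 40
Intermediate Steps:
J(I, d) = -d/3 + I/d (J(I, d) = I/d + d*(-⅓) = I/d - d/3 = -d/3 + I/d)
K(Z) = 2 (K(Z) = (2*Z)/Z = 2)
(-12*J(0, 5))*K(4) = -12*(-⅓*5 + 0/5)*2 = -12*(-5/3 + 0*(⅕))*2 = -12*(-5/3 + 0)*2 = -12*(-5/3)*2 = 20*2 = 40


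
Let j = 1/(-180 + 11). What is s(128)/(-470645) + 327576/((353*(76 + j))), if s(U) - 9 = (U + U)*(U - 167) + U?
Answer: 8699903751431/711235429485 ≈ 12.232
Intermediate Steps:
j = -1/169 (j = 1/(-169) = -1/169 ≈ -0.0059172)
s(U) = 9 + U + 2*U*(-167 + U) (s(U) = 9 + ((U + U)*(U - 167) + U) = 9 + ((2*U)*(-167 + U) + U) = 9 + (2*U*(-167 + U) + U) = 9 + (U + 2*U*(-167 + U)) = 9 + U + 2*U*(-167 + U))
s(128)/(-470645) + 327576/((353*(76 + j))) = (9 - 333*128 + 2*128²)/(-470645) + 327576/((353*(76 - 1/169))) = (9 - 42624 + 2*16384)*(-1/470645) + 327576/((353*(12843/169))) = (9 - 42624 + 32768)*(-1/470645) + 327576/(4533579/169) = -9847*(-1/470645) + 327576*(169/4533579) = 9847/470645 + 18453448/1511193 = 8699903751431/711235429485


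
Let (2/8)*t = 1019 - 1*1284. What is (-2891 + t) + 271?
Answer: -3680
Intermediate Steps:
t = -1060 (t = 4*(1019 - 1*1284) = 4*(1019 - 1284) = 4*(-265) = -1060)
(-2891 + t) + 271 = (-2891 - 1060) + 271 = -3951 + 271 = -3680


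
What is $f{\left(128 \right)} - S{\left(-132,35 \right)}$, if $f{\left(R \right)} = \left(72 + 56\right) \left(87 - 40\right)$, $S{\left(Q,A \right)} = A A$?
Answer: $4791$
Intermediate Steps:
$S{\left(Q,A \right)} = A^{2}$
$f{\left(R \right)} = 6016$ ($f{\left(R \right)} = 128 \cdot 47 = 6016$)
$f{\left(128 \right)} - S{\left(-132,35 \right)} = 6016 - 35^{2} = 6016 - 1225 = 4791$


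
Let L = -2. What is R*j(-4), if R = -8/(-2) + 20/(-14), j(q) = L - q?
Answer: 36/7 ≈ 5.1429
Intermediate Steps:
j(q) = -2 - q
R = 18/7 (R = -8*(-½) + 20*(-1/14) = 4 - 10/7 = 18/7 ≈ 2.5714)
R*j(-4) = 18*(-2 - 1*(-4))/7 = 18*(-2 + 4)/7 = (18/7)*2 = 36/7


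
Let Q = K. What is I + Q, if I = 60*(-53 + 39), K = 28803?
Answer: 27963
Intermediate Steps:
Q = 28803
I = -840 (I = 60*(-14) = -840)
I + Q = -840 + 28803 = 27963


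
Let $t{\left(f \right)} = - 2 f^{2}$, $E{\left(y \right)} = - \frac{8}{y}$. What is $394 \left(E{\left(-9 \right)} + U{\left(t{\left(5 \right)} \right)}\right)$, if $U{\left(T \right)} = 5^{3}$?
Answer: $\frac{446402}{9} \approx 49600.0$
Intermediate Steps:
$U{\left(T \right)} = 125$
$394 \left(E{\left(-9 \right)} + U{\left(t{\left(5 \right)} \right)}\right) = 394 \left(- \frac{8}{-9} + 125\right) = 394 \left(\left(-8\right) \left(- \frac{1}{9}\right) + 125\right) = 394 \left(\frac{8}{9} + 125\right) = 394 \cdot \frac{1133}{9} = \frac{446402}{9}$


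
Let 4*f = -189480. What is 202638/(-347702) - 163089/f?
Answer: 7851234903/2745107290 ≈ 2.8601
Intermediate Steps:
f = -47370 (f = (¼)*(-189480) = -47370)
202638/(-347702) - 163089/f = 202638/(-347702) - 163089/(-47370) = 202638*(-1/347702) - 163089*(-1/47370) = -101319/173851 + 54363/15790 = 7851234903/2745107290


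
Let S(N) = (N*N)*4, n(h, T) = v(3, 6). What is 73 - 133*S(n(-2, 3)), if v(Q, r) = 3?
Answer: -4715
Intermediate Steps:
n(h, T) = 3
S(N) = 4*N² (S(N) = N²*4 = 4*N²)
73 - 133*S(n(-2, 3)) = 73 - 532*3² = 73 - 532*9 = 73 - 133*36 = 73 - 4788 = -4715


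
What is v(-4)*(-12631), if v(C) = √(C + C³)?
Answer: -25262*I*√17 ≈ -1.0416e+5*I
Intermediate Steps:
v(-4)*(-12631) = √(-4 + (-4)³)*(-12631) = √(-4 - 64)*(-12631) = √(-68)*(-12631) = (2*I*√17)*(-12631) = -25262*I*√17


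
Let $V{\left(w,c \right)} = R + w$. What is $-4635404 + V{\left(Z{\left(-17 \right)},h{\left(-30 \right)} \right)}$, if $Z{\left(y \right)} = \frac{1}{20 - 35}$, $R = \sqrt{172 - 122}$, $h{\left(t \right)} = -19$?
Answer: $- \frac{69531061}{15} + 5 \sqrt{2} \approx -4.6354 \cdot 10^{6}$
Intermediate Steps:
$R = 5 \sqrt{2}$ ($R = \sqrt{50} = 5 \sqrt{2} \approx 7.0711$)
$Z{\left(y \right)} = - \frac{1}{15}$ ($Z{\left(y \right)} = \frac{1}{-15} = - \frac{1}{15}$)
$V{\left(w,c \right)} = w + 5 \sqrt{2}$ ($V{\left(w,c \right)} = 5 \sqrt{2} + w = w + 5 \sqrt{2}$)
$-4635404 + V{\left(Z{\left(-17 \right)},h{\left(-30 \right)} \right)} = -4635404 - \left(\frac{1}{15} - 5 \sqrt{2}\right) = - \frac{69531061}{15} + 5 \sqrt{2}$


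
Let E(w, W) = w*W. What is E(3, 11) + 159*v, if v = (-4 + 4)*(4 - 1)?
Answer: 33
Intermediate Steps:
E(w, W) = W*w
v = 0 (v = 0*3 = 0)
E(3, 11) + 159*v = 11*3 + 159*0 = 33 + 0 = 33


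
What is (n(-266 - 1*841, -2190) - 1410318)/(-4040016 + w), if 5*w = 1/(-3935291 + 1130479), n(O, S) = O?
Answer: 19793908885500/56657426784961 ≈ 0.34936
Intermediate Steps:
w = -1/14024060 (w = 1/(5*(-3935291 + 1130479)) = (1/5)/(-2804812) = (1/5)*(-1/2804812) = -1/14024060 ≈ -7.1306e-8)
(n(-266 - 1*841, -2190) - 1410318)/(-4040016 + w) = ((-266 - 1*841) - 1410318)/(-4040016 - 1/14024060) = ((-266 - 841) - 1410318)/(-56657426784961/14024060) = (-1107 - 1410318)*(-14024060/56657426784961) = -1411425*(-14024060/56657426784961) = 19793908885500/56657426784961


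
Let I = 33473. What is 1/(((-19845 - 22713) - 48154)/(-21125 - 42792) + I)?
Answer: 2779/93025411 ≈ 2.9874e-5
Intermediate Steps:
1/(((-19845 - 22713) - 48154)/(-21125 - 42792) + I) = 1/(((-19845 - 22713) - 48154)/(-21125 - 42792) + 33473) = 1/((-42558 - 48154)/(-63917) + 33473) = 1/(-90712*(-1/63917) + 33473) = 1/(3944/2779 + 33473) = 1/(93025411/2779) = 2779/93025411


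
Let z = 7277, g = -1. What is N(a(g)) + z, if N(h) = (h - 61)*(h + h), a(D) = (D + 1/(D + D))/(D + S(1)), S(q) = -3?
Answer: 231409/32 ≈ 7231.5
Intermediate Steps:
a(D) = (D + 1/(2*D))/(-3 + D) (a(D) = (D + 1/(D + D))/(D - 3) = (D + 1/(2*D))/(-3 + D))
N(h) = 2*h*(-61 + h) (N(h) = (-61 + h)*(2*h) = 2*h*(-61 + h))
N(a(g)) + z = 2*((1/2 + (-1)**2)/((-1)*(-3 - 1)))*(-61 + (1/2 + (-1)**2)/((-1)*(-3 - 1))) + 7277 = 2*(-1*(1/2 + 1)/(-4))*(-61 - 1*(1/2 + 1)/(-4)) + 7277 = 2*(-1*(-1/4)*3/2)*(-61 - 1*(-1/4)*3/2) + 7277 = 2*(3/8)*(-61 + 3/8) + 7277 = 2*(3/8)*(-485/8) + 7277 = -1455/32 + 7277 = 231409/32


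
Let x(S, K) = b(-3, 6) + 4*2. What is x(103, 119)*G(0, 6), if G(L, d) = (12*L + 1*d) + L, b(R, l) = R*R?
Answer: 102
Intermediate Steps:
b(R, l) = R²
G(L, d) = d + 13*L (G(L, d) = (12*L + d) + L = (d + 12*L) + L = d + 13*L)
x(S, K) = 17 (x(S, K) = (-3)² + 4*2 = 9 + 8 = 17)
x(103, 119)*G(0, 6) = 17*(6 + 13*0) = 17*(6 + 0) = 17*6 = 102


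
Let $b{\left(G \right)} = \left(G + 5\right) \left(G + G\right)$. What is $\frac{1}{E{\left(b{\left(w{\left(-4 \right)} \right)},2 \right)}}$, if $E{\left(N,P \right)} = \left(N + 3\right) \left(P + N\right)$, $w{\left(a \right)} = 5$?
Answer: $\frac{1}{10506} \approx 9.5184 \cdot 10^{-5}$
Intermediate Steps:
$b{\left(G \right)} = 2 G \left(5 + G\right)$ ($b{\left(G \right)} = \left(5 + G\right) 2 G = 2 G \left(5 + G\right)$)
$E{\left(N,P \right)} = \left(3 + N\right) \left(N + P\right)$
$\frac{1}{E{\left(b{\left(w{\left(-4 \right)} \right)},2 \right)}} = \frac{1}{\left(2 \cdot 5 \left(5 + 5\right)\right)^{2} + 3 \cdot 2 \cdot 5 \left(5 + 5\right) + 3 \cdot 2 + 2 \cdot 5 \left(5 + 5\right) 2} = \frac{1}{\left(2 \cdot 5 \cdot 10\right)^{2} + 3 \cdot 2 \cdot 5 \cdot 10 + 6 + 2 \cdot 5 \cdot 10 \cdot 2} = \frac{1}{100^{2} + 3 \cdot 100 + 6 + 100 \cdot 2} = \frac{1}{10000 + 300 + 6 + 200} = \frac{1}{10506}$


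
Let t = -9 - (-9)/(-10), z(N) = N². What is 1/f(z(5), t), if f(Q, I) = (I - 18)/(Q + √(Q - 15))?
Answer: -250/279 - 10*√10/279 ≈ -1.0094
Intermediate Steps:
t = -99/10 (t = -9 - (-9)*(-1)/10 = -9 - 1*9/10 = -9 - 9/10 = -99/10 ≈ -9.9000)
f(Q, I) = (-18 + I)/(Q + √(-15 + Q))
1/f(z(5), t) = 1/((-18 - 99/10)/(5² + √(-15 + 5²))) = 1/(-279/10/(25 + √(-15 + 25))) = 1/(-279/10/(25 + √10)) = 1/(-279/(10*(25 + √10))) = -250/279 - 10*√10/279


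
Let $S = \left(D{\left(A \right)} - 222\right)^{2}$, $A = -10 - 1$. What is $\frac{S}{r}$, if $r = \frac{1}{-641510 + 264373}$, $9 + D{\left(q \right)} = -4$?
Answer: $-20827390825$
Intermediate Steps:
$A = -11$
$D{\left(q \right)} = -13$ ($D{\left(q \right)} = -9 - 4 = -13$)
$r = - \frac{1}{377137}$ ($r = \frac{1}{-377137} = - \frac{1}{377137} \approx -2.6516 \cdot 10^{-6}$)
$S = 55225$ ($S = \left(-13 - 222\right)^{2} = \left(-235\right)^{2} = 55225$)
$\frac{S}{r} = \frac{55225}{- \frac{1}{377137}} = 55225 \left(-377137\right) = -20827390825$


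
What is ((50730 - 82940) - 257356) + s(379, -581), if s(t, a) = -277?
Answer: -289843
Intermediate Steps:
((50730 - 82940) - 257356) + s(379, -581) = ((50730 - 82940) - 257356) - 277 = (-32210 - 257356) - 277 = -289566 - 277 = -289843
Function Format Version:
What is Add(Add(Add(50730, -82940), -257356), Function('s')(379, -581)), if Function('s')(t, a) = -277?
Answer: -289843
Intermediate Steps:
Add(Add(Add(50730, -82940), -257356), Function('s')(379, -581)) = Add(Add(Add(50730, -82940), -257356), -277) = Add(Add(-32210, -257356), -277) = Add(-289566, -277) = -289843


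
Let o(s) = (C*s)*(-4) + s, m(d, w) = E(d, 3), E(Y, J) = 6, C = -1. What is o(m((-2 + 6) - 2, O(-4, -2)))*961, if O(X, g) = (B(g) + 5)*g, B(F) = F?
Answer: 28830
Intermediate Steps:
O(X, g) = g*(5 + g) (O(X, g) = (g + 5)*g = (5 + g)*g = g*(5 + g))
m(d, w) = 6
o(s) = 5*s (o(s) = -s*(-4) + s = 4*s + s = 5*s)
o(m((-2 + 6) - 2, O(-4, -2)))*961 = (5*6)*961 = 30*961 = 28830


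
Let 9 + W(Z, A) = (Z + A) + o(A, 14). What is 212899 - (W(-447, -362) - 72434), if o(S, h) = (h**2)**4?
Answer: -1475502905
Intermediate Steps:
o(S, h) = h**8
W(Z, A) = 1475789047 + A + Z (W(Z, A) = -9 + ((Z + A) + 14**8) = -9 + ((A + Z) + 1475789056) = -9 + (1475789056 + A + Z) = 1475789047 + A + Z)
212899 - (W(-447, -362) - 72434) = 212899 - ((1475789047 - 362 - 447) - 72434) = 212899 - (1475788238 - 72434) = 212899 - 1*1475715804 = 212899 - 1475715804 = -1475502905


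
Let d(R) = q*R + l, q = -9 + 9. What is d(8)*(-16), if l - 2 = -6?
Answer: 64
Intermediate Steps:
l = -4 (l = 2 - 6 = -4)
q = 0
d(R) = -4 (d(R) = 0*R - 4 = 0 - 4 = -4)
d(8)*(-16) = -4*(-16) = 64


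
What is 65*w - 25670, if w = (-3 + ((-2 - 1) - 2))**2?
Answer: -21510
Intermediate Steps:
w = 64 (w = (-3 + (-3 - 2))**2 = (-3 - 5)**2 = (-8)**2 = 64)
65*w - 25670 = 65*64 - 25670 = 4160 - 25670 = -21510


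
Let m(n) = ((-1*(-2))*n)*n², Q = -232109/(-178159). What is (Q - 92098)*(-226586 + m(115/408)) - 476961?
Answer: 7426367803272488305397/355884717312 ≈ 2.0867e+10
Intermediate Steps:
Q = 232109/178159 (Q = -232109*(-1/178159) = 232109/178159 ≈ 1.3028)
m(n) = 2*n³ (m(n) = (2*n)*n² = 2*n³)
(Q - 92098)*(-226586 + m(115/408)) - 476961 = (232109/178159 - 92098)*(-226586 + 2*(115/408)³) - 476961 = -16407855473*(-226586 + 2*(115*(1/408))³)/178159 - 476961 = -16407855473*(-226586 + 2*(115/408)³)/178159 - 476961 = -16407855473*(-226586 + 2*(1520875/67917312))/178159 - 476961 = -16407855473*(-226586 + 1520875/33958656)/178159 - 476961 = -16407855473/178159*(-7694554507541/33958656) - 476961 = 7426537546403142154229/355884717312 - 476961 = 7426367803272488305397/355884717312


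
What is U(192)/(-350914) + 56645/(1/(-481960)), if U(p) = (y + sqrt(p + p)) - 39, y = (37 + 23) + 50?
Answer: -9580171240518871/350914 - 4*sqrt(6)/175457 ≈ -2.7301e+10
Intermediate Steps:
y = 110 (y = 60 + 50 = 110)
U(p) = 71 + sqrt(2)*sqrt(p) (U(p) = (110 + sqrt(p + p)) - 39 = (110 + sqrt(2*p)) - 39 = (110 + sqrt(2)*sqrt(p)) - 39 = 71 + sqrt(2)*sqrt(p))
U(192)/(-350914) + 56645/(1/(-481960)) = (71 + sqrt(2)*sqrt(192))/(-350914) + 56645/(1/(-481960)) = (71 + sqrt(2)*(8*sqrt(3)))*(-1/350914) + 56645/(-1/481960) = (71 + 8*sqrt(6))*(-1/350914) + 56645*(-481960) = (-71/350914 - 4*sqrt(6)/175457) - 27300624200 = -9580171240518871/350914 - 4*sqrt(6)/175457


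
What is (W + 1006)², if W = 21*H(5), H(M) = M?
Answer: 1234321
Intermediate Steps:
W = 105 (W = 21*5 = 105)
(W + 1006)² = (105 + 1006)² = 1111² = 1234321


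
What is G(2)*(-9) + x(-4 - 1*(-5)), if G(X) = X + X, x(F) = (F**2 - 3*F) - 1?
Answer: -39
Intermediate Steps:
x(F) = -1 + F**2 - 3*F
G(X) = 2*X
G(2)*(-9) + x(-4 - 1*(-5)) = (2*2)*(-9) + (-1 + (-4 - 1*(-5))**2 - 3*(-4 - 1*(-5))) = 4*(-9) + (-1 + (-4 + 5)**2 - 3*(-4 + 5)) = -36 + (-1 + 1**2 - 3*1) = -36 + (-1 + 1 - 3) = -36 - 3 = -39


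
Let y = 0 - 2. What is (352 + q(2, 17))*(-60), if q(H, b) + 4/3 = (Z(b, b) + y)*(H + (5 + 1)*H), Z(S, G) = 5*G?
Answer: -90760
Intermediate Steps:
y = -2
q(H, b) = -4/3 + 7*H*(-2 + 5*b) (q(H, b) = -4/3 + (5*b - 2)*(H + (5 + 1)*H) = -4/3 + (-2 + 5*b)*(H + 6*H) = -4/3 + (-2 + 5*b)*(7*H) = -4/3 + 7*H*(-2 + 5*b))
(352 + q(2, 17))*(-60) = (352 + (-4/3 - 14*2 + 35*2*17))*(-60) = (352 + (-4/3 - 28 + 1190))*(-60) = (352 + 3482/3)*(-60) = (4538/3)*(-60) = -90760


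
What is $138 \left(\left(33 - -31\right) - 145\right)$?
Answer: $-11178$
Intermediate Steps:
$138 \left(\left(33 - -31\right) - 145\right) = 138 \left(\left(33 + 31\right) - 145\right) = 138 \left(64 - 145\right) = 138 \left(-81\right) = -11178$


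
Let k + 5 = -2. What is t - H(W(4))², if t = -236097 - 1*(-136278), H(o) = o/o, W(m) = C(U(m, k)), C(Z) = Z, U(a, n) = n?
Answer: -99820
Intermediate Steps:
k = -7 (k = -5 - 2 = -7)
W(m) = -7
H(o) = 1
t = -99819 (t = -236097 + 136278 = -99819)
t - H(W(4))² = -99819 - 1*1² = -99819 - 1*1 = -99819 - 1 = -99820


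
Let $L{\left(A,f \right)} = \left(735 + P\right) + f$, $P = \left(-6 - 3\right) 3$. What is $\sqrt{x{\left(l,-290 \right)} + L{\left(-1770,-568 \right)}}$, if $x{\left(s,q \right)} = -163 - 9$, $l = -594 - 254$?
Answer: $4 i \sqrt{2} \approx 5.6569 i$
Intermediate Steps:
$P = -27$ ($P = \left(-9\right) 3 = -27$)
$L{\left(A,f \right)} = 708 + f$ ($L{\left(A,f \right)} = \left(735 - 27\right) + f = 708 + f$)
$l = -848$ ($l = -594 - 254 = -848$)
$x{\left(s,q \right)} = -172$ ($x{\left(s,q \right)} = -163 - 9 = -172$)
$\sqrt{x{\left(l,-290 \right)} + L{\left(-1770,-568 \right)}} = \sqrt{-172 + \left(708 - 568\right)} = \sqrt{-172 + 140} = \sqrt{-32} = 4 i \sqrt{2}$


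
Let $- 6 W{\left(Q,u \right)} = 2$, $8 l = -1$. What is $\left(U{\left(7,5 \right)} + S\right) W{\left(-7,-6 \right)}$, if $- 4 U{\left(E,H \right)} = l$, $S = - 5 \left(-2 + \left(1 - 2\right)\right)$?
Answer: $- \frac{481}{96} \approx -5.0104$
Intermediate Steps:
$l = - \frac{1}{8}$ ($l = \frac{1}{8} \left(-1\right) = - \frac{1}{8} \approx -0.125$)
$S = 15$ ($S = - 5 \left(-2 + \left(1 - 2\right)\right) = - 5 \left(-2 - 1\right) = \left(-5\right) \left(-3\right) = 15$)
$U{\left(E,H \right)} = \frac{1}{32}$ ($U{\left(E,H \right)} = \left(- \frac{1}{4}\right) \left(- \frac{1}{8}\right) = \frac{1}{32}$)
$W{\left(Q,u \right)} = - \frac{1}{3}$ ($W{\left(Q,u \right)} = \left(- \frac{1}{6}\right) 2 = - \frac{1}{3}$)
$\left(U{\left(7,5 \right)} + S\right) W{\left(-7,-6 \right)} = \left(\frac{1}{32} + 15\right) \left(- \frac{1}{3}\right) = \frac{481}{32} \left(- \frac{1}{3}\right) = - \frac{481}{96}$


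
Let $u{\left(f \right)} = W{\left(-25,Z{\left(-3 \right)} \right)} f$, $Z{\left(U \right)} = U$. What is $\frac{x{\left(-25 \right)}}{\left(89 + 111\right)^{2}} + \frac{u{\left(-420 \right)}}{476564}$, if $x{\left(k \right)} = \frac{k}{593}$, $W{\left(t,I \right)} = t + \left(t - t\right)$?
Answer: $\frac{2490480859}{113040980800} \approx 0.022032$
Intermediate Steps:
$W{\left(t,I \right)} = t$ ($W{\left(t,I \right)} = t + 0 = t$)
$x{\left(k \right)} = \frac{k}{593}$ ($x{\left(k \right)} = k \frac{1}{593} = \frac{k}{593}$)
$u{\left(f \right)} = - 25 f$
$\frac{x{\left(-25 \right)}}{\left(89 + 111\right)^{2}} + \frac{u{\left(-420 \right)}}{476564} = \frac{\frac{1}{593} \left(-25\right)}{\left(89 + 111\right)^{2}} + \frac{\left(-25\right) \left(-420\right)}{476564} = - \frac{25}{593 \cdot 200^{2}} + 10500 \cdot \frac{1}{476564} = - \frac{25}{593 \cdot 40000} + \frac{2625}{119141} = \left(- \frac{25}{593}\right) \frac{1}{40000} + \frac{2625}{119141} = - \frac{1}{948800} + \frac{2625}{119141} = \frac{2490480859}{113040980800}$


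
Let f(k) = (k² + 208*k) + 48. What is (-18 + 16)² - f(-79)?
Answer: 10147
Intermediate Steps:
f(k) = 48 + k² + 208*k
(-18 + 16)² - f(-79) = (-18 + 16)² - (48 + (-79)² + 208*(-79)) = (-2)² - (48 + 6241 - 16432) = 4 - 1*(-10143) = 4 + 10143 = 10147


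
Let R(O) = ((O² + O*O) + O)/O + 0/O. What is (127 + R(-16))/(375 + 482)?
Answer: 96/857 ≈ 0.11202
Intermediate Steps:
R(O) = (O + 2*O²)/O (R(O) = ((O² + O²) + O)/O + 0 = (2*O² + O)/O + 0 = (O + 2*O²)/O + 0 = (O + 2*O²)/O)
(127 + R(-16))/(375 + 482) = (127 + (1 + 2*(-16)))/(375 + 482) = (127 + (1 - 32))/857 = (127 - 31)/857 = (1/857)*96 = 96/857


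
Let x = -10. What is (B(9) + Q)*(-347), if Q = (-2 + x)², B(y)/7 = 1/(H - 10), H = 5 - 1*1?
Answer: -297379/6 ≈ -49563.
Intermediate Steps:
H = 4 (H = 5 - 1 = 4)
B(y) = -7/6 (B(y) = 7/(4 - 10) = 7/(-6) = 7*(-⅙) = -7/6)
Q = 144 (Q = (-2 - 10)² = (-12)² = 144)
(B(9) + Q)*(-347) = (-7/6 + 144)*(-347) = (857/6)*(-347) = -297379/6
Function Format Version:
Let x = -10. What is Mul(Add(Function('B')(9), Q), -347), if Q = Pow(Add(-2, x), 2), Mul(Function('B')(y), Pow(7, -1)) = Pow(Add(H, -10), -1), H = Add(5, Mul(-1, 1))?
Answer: Rational(-297379, 6) ≈ -49563.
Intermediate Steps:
H = 4 (H = Add(5, -1) = 4)
Function('B')(y) = Rational(-7, 6) (Function('B')(y) = Mul(7, Pow(Add(4, -10), -1)) = Mul(7, Pow(-6, -1)) = Mul(7, Rational(-1, 6)) = Rational(-7, 6))
Q = 144 (Q = Pow(Add(-2, -10), 2) = Pow(-12, 2) = 144)
Mul(Add(Function('B')(9), Q), -347) = Mul(Add(Rational(-7, 6), 144), -347) = Mul(Rational(857, 6), -347) = Rational(-297379, 6)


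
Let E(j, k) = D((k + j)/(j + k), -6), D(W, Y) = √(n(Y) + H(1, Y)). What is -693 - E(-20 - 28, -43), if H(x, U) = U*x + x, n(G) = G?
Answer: -693 - I*√11 ≈ -693.0 - 3.3166*I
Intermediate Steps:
H(x, U) = x + U*x
D(W, Y) = √(1 + 2*Y) (D(W, Y) = √(Y + 1*(1 + Y)) = √(Y + (1 + Y)) = √(1 + 2*Y))
E(j, k) = I*√11 (E(j, k) = √(1 + 2*(-6)) = √(1 - 12) = √(-11) = I*√11)
-693 - E(-20 - 28, -43) = -693 - I*√11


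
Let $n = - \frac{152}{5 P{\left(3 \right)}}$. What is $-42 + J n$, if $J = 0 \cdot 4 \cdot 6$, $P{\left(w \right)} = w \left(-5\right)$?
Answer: $-42$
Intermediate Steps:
$P{\left(w \right)} = - 5 w$
$n = \frac{152}{75}$ ($n = - \frac{152}{5 \left(\left(-5\right) 3\right)} = - \frac{152}{5 \left(-15\right)} = - \frac{152}{-75} = \left(-152\right) \left(- \frac{1}{75}\right) = \frac{152}{75} \approx 2.0267$)
$J = 0$ ($J = 0 \cdot 6 = 0$)
$-42 + J n = -42 + 0 \cdot \frac{152}{75} = -42 + 0 = -42$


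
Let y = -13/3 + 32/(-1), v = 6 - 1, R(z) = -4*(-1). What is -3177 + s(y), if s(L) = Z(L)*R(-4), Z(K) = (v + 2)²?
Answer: -2981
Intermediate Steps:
R(z) = 4
v = 5
Z(K) = 49 (Z(K) = (5 + 2)² = 7² = 49)
y = -109/3 (y = -13*⅓ + 32*(-1) = -13/3 - 32 = -109/3 ≈ -36.333)
s(L) = 196 (s(L) = 49*4 = 196)
-3177 + s(y) = -3177 + 196 = -2981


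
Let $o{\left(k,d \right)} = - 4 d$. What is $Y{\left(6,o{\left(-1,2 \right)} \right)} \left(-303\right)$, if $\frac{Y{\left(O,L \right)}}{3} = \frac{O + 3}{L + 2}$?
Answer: $\frac{2727}{2} \approx 1363.5$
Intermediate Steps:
$Y{\left(O,L \right)} = \frac{3 \left(3 + O\right)}{2 + L}$ ($Y{\left(O,L \right)} = 3 \frac{O + 3}{L + 2} = 3 \frac{3 + O}{2 + L} = \frac{3 \left(3 + O\right)}{2 + L}$)
$Y{\left(6,o{\left(-1,2 \right)} \right)} \left(-303\right) = \frac{3 \left(3 + 6\right)}{2 - 8} \left(-303\right) = 3 \frac{1}{2 - 8} \cdot 9 \left(-303\right) = 3 \frac{1}{-6} \cdot 9 \left(-303\right) = 3 \left(- \frac{1}{6}\right) 9 \left(-303\right) = \left(- \frac{9}{2}\right) \left(-303\right) = \frac{2727}{2}$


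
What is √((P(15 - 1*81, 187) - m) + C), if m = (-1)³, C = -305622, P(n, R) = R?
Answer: I*√305434 ≈ 552.66*I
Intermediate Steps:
m = -1
√((P(15 - 1*81, 187) - m) + C) = √((187 - 1*(-1)) - 305622) = √((187 + 1) - 305622) = √(188 - 305622) = √(-305434) = I*√305434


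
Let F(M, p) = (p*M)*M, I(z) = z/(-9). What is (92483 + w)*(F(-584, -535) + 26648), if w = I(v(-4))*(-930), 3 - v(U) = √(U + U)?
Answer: -16928998285416 + 113111753440*I*√2/3 ≈ -1.6929e+13 + 5.3321e+10*I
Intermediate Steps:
v(U) = 3 - √2*√U (v(U) = 3 - √(U + U) = 3 - √(2*U) = 3 - √2*√U)
I(z) = -z/9 (I(z) = z*(-⅑) = -z/9)
F(M, p) = p*M² (F(M, p) = (M*p)*M = p*M²)
w = 310 - 620*I*√2/3 (w = -(3 - √2*√(-4))/9*(-930) = -(3 - √2*2*I)/9*(-930) = -(3 - 2*I*√2)/9*(-930) = (-⅓ + 2*I*√2/9)*(-930) = 310 - 620*I*√2/3 ≈ 310.0 - 292.27*I)
(92483 + w)*(F(-584, -535) + 26648) = (92483 + (310 - 620*I*√2/3))*(-535*(-584)² + 26648) = (92793 - 620*I*√2/3)*(-535*341056 + 26648) = (92793 - 620*I*√2/3)*(-182464960 + 26648) = (92793 - 620*I*√2/3)*(-182438312) = -16928998285416 + 113111753440*I*√2/3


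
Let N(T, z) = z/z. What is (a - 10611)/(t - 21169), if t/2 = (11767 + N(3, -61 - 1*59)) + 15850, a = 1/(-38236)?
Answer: -405722197/1302585812 ≈ -0.31147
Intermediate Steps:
N(T, z) = 1
a = -1/38236 ≈ -2.6153e-5
t = 55236 (t = 2*((11767 + 1) + 15850) = 2*(11768 + 15850) = 2*27618 = 55236)
(a - 10611)/(t - 21169) = (-1/38236 - 10611)/(55236 - 21169) = -405722197/38236/34067 = -405722197/38236*1/34067 = -405722197/1302585812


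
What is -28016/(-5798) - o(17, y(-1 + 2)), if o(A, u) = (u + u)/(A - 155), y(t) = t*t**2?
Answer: 969451/200031 ≈ 4.8465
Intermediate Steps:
y(t) = t**3
o(A, u) = 2*u/(-155 + A) (o(A, u) = (2*u)/(-155 + A) = 2*u/(-155 + A))
-28016/(-5798) - o(17, y(-1 + 2)) = -28016/(-5798) - 2*(-1 + 2)**3/(-155 + 17) = -28016*(-1/5798) - 2*1**3/(-138) = 14008/2899 - 2*(-1)/138 = 14008/2899 - 1*(-1/69) = 14008/2899 + 1/69 = 969451/200031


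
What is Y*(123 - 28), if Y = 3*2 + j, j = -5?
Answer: 95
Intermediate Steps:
Y = 1 (Y = 3*2 - 5 = 6 - 5 = 1)
Y*(123 - 28) = 1*(123 - 28) = 1*95 = 95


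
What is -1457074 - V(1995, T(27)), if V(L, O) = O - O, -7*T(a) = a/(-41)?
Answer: -1457074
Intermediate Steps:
T(a) = a/287 (T(a) = -a/(7*(-41)) = -a*(-1)/(7*41) = -(-1)*a/287 = a/287)
V(L, O) = 0
-1457074 - V(1995, T(27)) = -1457074 - 1*0 = -1457074 + 0 = -1457074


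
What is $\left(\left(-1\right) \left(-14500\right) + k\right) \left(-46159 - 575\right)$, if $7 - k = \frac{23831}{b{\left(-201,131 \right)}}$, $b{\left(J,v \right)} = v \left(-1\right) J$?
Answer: $- \frac{5950172661908}{8777} \approx -6.7793 \cdot 10^{8}$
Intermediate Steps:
$b{\left(J,v \right)} = - J v$ ($b{\left(J,v \right)} = - v J = - J v$)
$k = \frac{160486}{26331}$ ($k = 7 - \frac{23831}{\left(-1\right) \left(-201\right) 131} = 7 - \frac{23831}{26331} = \frac{160486}{26331} \approx 6.0949$)
$\left(\left(-1\right) \left(-14500\right) + k\right) \left(-46159 - 575\right) = \left(\left(-1\right) \left(-14500\right) + \frac{160486}{26331}\right) \left(-46159 - 575\right) = \left(14500 + \frac{160486}{26331}\right) \left(-46734\right) = \frac{381959986}{26331} \left(-46734\right) = - \frac{5950172661908}{8777}$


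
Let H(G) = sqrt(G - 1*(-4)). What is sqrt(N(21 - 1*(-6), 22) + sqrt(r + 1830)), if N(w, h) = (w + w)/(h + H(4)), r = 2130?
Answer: sqrt(6*sqrt(110) + 54/(22 + 2*sqrt(2))) ≈ 8.0687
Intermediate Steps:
H(G) = sqrt(4 + G) (H(G) = sqrt(G + 4) = sqrt(4 + G))
N(w, h) = 2*w/(h + 2*sqrt(2)) (N(w, h) = (w + w)/(h + sqrt(4 + 4)) = (2*w)/(h + sqrt(8)) = (2*w)/(h + 2*sqrt(2)) = 2*w/(h + 2*sqrt(2)))
sqrt(N(21 - 1*(-6), 22) + sqrt(r + 1830)) = sqrt(2*(21 - 1*(-6))/(22 + 2*sqrt(2)) + sqrt(2130 + 1830)) = sqrt(2*(21 + 6)/(22 + 2*sqrt(2)) + sqrt(3960)) = sqrt(2*27/(22 + 2*sqrt(2)) + 6*sqrt(110)) = sqrt(54/(22 + 2*sqrt(2)) + 6*sqrt(110)) = sqrt(6*sqrt(110) + 54/(22 + 2*sqrt(2)))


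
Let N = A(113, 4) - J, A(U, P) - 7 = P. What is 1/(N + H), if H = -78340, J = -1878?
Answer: -1/76451 ≈ -1.3080e-5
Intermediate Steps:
A(U, P) = 7 + P
N = 1889 (N = (7 + 4) - 1*(-1878) = 11 + 1878 = 1889)
1/(N + H) = 1/(1889 - 78340) = 1/(-76451) = -1/76451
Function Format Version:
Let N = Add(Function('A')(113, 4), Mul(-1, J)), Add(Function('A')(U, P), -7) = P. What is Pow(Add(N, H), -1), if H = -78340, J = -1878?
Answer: Rational(-1, 76451) ≈ -1.3080e-5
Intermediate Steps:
Function('A')(U, P) = Add(7, P)
N = 1889 (N = Add(Add(7, 4), Mul(-1, -1878)) = Add(11, 1878) = 1889)
Pow(Add(N, H), -1) = Pow(Add(1889, -78340), -1) = Pow(-76451, -1) = Rational(-1, 76451)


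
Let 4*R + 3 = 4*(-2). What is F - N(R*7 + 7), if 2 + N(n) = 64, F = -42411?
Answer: -42473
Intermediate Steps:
R = -11/4 (R = -¾ + (4*(-2))/4 = -¾ + (¼)*(-8) = -¾ - 2 = -11/4 ≈ -2.7500)
N(n) = 62 (N(n) = -2 + 64 = 62)
F - N(R*7 + 7) = -42411 - 1*62 = -42411 - 62 = -42473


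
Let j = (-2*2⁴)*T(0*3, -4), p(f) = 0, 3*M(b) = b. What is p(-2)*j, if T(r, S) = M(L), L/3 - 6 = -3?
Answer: 0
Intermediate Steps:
L = 9 (L = 18 + 3*(-3) = 18 - 9 = 9)
M(b) = b/3
T(r, S) = 3 (T(r, S) = (⅓)*9 = 3)
j = -96 (j = -2*2⁴*3 = -2*16*3 = -32*3 = -96)
p(-2)*j = 0*(-96) = 0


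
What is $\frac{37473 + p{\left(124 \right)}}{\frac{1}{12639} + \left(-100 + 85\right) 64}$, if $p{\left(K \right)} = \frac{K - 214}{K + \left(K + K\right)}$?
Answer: $- \frac{29364327729}{752273218} \approx -39.034$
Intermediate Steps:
$p{\left(K \right)} = \frac{-214 + K}{3 K}$ ($p{\left(K \right)} = \frac{-214 + K}{K + 2 K} = \frac{-214 + K}{3 K}$)
$\frac{37473 + p{\left(124 \right)}}{\frac{1}{12639} + \left(-100 + 85\right) 64} = \frac{37473 + \frac{-214 + 124}{3 \cdot 124}}{\frac{1}{12639} + \left(-100 + 85\right) 64} = \frac{37473 + \frac{1}{3} \cdot \frac{1}{124} \left(-90\right)}{\frac{1}{12639} - 960} = \frac{37473 - \frac{15}{62}}{\frac{1}{12639} - 960} = \frac{2323311}{62 \left(- \frac{12133439}{12639}\right)} = \frac{2323311}{62} \left(- \frac{12639}{12133439}\right) = - \frac{29364327729}{752273218}$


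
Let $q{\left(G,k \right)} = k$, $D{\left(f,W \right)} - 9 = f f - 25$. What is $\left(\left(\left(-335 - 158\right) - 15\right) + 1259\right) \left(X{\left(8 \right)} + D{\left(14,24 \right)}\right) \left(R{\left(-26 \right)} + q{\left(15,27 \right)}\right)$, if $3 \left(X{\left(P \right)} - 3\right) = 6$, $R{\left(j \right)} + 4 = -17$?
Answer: $833610$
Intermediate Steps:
$R{\left(j \right)} = -21$ ($R{\left(j \right)} = -4 - 17 = -21$)
$X{\left(P \right)} = 5$ ($X{\left(P \right)} = 3 + \frac{1}{3} \cdot 6 = 3 + 2 = 5$)
$D{\left(f,W \right)} = -16 + f^{2}$ ($D{\left(f,W \right)} = 9 + \left(f f - 25\right) = 9 + \left(f^{2} - 25\right) = 9 + \left(-25 + f^{2}\right) = -16 + f^{2}$)
$\left(\left(\left(-335 - 158\right) - 15\right) + 1259\right) \left(X{\left(8 \right)} + D{\left(14,24 \right)}\right) \left(R{\left(-26 \right)} + q{\left(15,27 \right)}\right) = \left(\left(\left(-335 - 158\right) - 15\right) + 1259\right) \left(5 - \left(16 - 14^{2}\right)\right) \left(-21 + 27\right) = \left(\left(-493 - 15\right) + 1259\right) \left(5 + \left(-16 + 196\right)\right) 6 = \left(-508 + 1259\right) \left(5 + 180\right) 6 = 751 \cdot 185 \cdot 6 = 751 \cdot 1110 = 833610$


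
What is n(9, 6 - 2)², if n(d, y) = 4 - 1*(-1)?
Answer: 25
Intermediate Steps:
n(d, y) = 5 (n(d, y) = 4 + 1 = 5)
n(9, 6 - 2)² = 5² = 25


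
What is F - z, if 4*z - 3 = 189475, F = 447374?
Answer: 800009/2 ≈ 4.0000e+5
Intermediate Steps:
z = 94739/2 (z = 3/4 + (1/4)*189475 = 3/4 + 189475/4 = 94739/2 ≈ 47370.)
F - z = 447374 - 1*94739/2 = 447374 - 94739/2 = 800009/2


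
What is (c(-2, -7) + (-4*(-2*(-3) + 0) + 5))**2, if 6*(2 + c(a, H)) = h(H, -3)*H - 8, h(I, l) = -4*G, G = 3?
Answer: 625/9 ≈ 69.444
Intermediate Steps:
h(I, l) = -12 (h(I, l) = -4*3 = -12)
c(a, H) = -10/3 - 2*H (c(a, H) = -2 + (-12*H - 8)/6 = -2 + (-8 - 12*H)/6 = -2 + (-4/3 - 2*H) = -10/3 - 2*H)
(c(-2, -7) + (-4*(-2*(-3) + 0) + 5))**2 = ((-10/3 - 2*(-7)) + (-4*(-2*(-3) + 0) + 5))**2 = ((-10/3 + 14) + (-4*(6 + 0) + 5))**2 = (32/3 + (-4*6 + 5))**2 = (32/3 + (-24 + 5))**2 = (32/3 - 19)**2 = (-25/3)**2 = 625/9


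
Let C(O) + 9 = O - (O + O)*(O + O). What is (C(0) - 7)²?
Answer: 256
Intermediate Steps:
C(O) = -9 + O - 4*O² (C(O) = -9 + (O - (O + O)*(O + O)) = -9 + (O - 2*O*2*O) = -9 + (O - 4*O²) = -9 + O - 4*O²)
(C(0) - 7)² = ((-9 + 0 - 4*0²) - 7)² = ((-9 + 0 - 4*0) - 7)² = ((-9 + 0 + 0) - 7)² = (-9 - 7)² = (-16)² = 256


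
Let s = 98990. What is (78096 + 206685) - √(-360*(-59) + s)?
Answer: 284781 - √120230 ≈ 2.8443e+5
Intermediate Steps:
(78096 + 206685) - √(-360*(-59) + s) = (78096 + 206685) - √(-360*(-59) + 98990) = 284781 - √(21240 + 98990) = 284781 - √120230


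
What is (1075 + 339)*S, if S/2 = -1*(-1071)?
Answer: 3028788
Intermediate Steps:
S = 2142 (S = 2*(-1*(-1071)) = 2*1071 = 2142)
(1075 + 339)*S = (1075 + 339)*2142 = 1414*2142 = 3028788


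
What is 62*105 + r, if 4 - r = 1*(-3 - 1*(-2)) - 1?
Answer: 6516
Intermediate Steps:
r = 6 (r = 4 - (1*(-3 - 1*(-2)) - 1) = 4 - (1*(-3 + 2) - 1) = 4 - (1*(-1) - 1) = 4 - (-1 - 1) = 4 - 1*(-2) = 4 + 2 = 6)
62*105 + r = 62*105 + 6 = 6510 + 6 = 6516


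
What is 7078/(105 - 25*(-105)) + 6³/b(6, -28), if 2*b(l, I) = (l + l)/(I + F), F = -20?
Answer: -2355181/1365 ≈ -1725.4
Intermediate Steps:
b(l, I) = l/(-20 + I) (b(l, I) = ((l + l)/(I - 20))/2 = ((2*l)/(-20 + I))/2 = (2*l/(-20 + I))/2 = l/(-20 + I))
7078/(105 - 25*(-105)) + 6³/b(6, -28) = 7078/(105 - 25*(-105)) + 6³/((6/(-20 - 28))) = 7078/(105 + 2625) + 216/((6/(-48))) = 7078/2730 + 216/((6*(-1/48))) = 7078*(1/2730) + 216/(-⅛) = 3539/1365 + 216*(-8) = 3539/1365 - 1728 = -2355181/1365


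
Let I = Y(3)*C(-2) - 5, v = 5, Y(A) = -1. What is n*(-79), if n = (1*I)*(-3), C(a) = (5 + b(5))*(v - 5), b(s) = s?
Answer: -1185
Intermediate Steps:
C(a) = 0 (C(a) = (5 + 5)*(5 - 5) = 10*0 = 0)
I = -5 (I = -1*0 - 5 = 0 - 5 = -5)
n = 15 (n = (1*(-5))*(-3) = -5*(-3) = 15)
n*(-79) = 15*(-79) = -1185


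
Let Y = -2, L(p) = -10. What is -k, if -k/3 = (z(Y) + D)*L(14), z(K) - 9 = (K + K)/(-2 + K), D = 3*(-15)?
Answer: 1050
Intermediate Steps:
D = -45
z(K) = 9 + 2*K/(-2 + K) (z(K) = 9 + (K + K)/(-2 + K) = 9 + (2*K)/(-2 + K) = 9 + 2*K/(-2 + K))
k = -1050 (k = -3*((-18 + 11*(-2))/(-2 - 2) - 45)*(-10) = -3*((-18 - 22)/(-4) - 45)*(-10) = -3*(-1/4*(-40) - 45)*(-10) = -3*(10 - 45)*(-10) = -(-105)*(-10) = -3*350 = -1050)
-k = -1*(-1050) = 1050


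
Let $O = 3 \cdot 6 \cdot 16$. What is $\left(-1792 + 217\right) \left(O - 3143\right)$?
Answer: $4496625$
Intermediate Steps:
$O = 288$ ($O = 18 \cdot 16 = 288$)
$\left(-1792 + 217\right) \left(O - 3143\right) = \left(-1792 + 217\right) \left(288 - 3143\right) = \left(-1575\right) \left(-2855\right) = 4496625$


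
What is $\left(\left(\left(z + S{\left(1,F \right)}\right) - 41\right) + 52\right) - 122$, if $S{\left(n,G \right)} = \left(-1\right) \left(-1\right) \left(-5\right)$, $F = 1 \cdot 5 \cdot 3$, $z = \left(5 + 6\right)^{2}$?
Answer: $5$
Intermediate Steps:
$z = 121$ ($z = 11^{2} = 121$)
$F = 15$ ($F = 5 \cdot 3 = 15$)
$S{\left(n,G \right)} = -5$ ($S{\left(n,G \right)} = 1 \left(-5\right) = -5$)
$\left(\left(\left(z + S{\left(1,F \right)}\right) - 41\right) + 52\right) - 122 = \left(\left(\left(121 - 5\right) - 41\right) + 52\right) - 122 = \left(\left(116 - 41\right) + 52\right) - 122 = \left(75 + 52\right) - 122 = 127 - 122 = 5$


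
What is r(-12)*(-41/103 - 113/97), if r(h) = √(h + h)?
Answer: -31232*I*√6/9991 ≈ -7.6571*I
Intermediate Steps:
r(h) = √2*√h (r(h) = √(2*h) = √2*√h)
r(-12)*(-41/103 - 113/97) = (√2*√(-12))*(-41/103 - 113/97) = (√2*(2*I*√3))*(-41*1/103 - 113*1/97) = (2*I*√6)*(-41/103 - 113/97) = (2*I*√6)*(-15616/9991) = -31232*I*√6/9991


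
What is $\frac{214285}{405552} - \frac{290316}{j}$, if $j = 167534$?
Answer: $- \frac{2407006213}{1998345552} \approx -1.2045$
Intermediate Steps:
$\frac{214285}{405552} - \frac{290316}{j} = \frac{214285}{405552} - \frac{290316}{167534} = 214285 \cdot \frac{1}{405552} - \frac{145158}{83767} = \frac{12605}{23856} - \frac{145158}{83767} = - \frac{2407006213}{1998345552}$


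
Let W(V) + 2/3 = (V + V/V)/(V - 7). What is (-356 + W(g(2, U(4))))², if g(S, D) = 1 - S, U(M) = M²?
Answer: 1144900/9 ≈ 1.2721e+5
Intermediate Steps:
W(V) = -⅔ + (1 + V)/(-7 + V) (W(V) = -⅔ + (V + V/V)/(V - 7) = -⅔ + (V + 1)/(-7 + V) = -⅔ + (1 + V)/(-7 + V))
(-356 + W(g(2, U(4))))² = (-356 + (17 + (1 - 1*2))/(3*(-7 + (1 - 1*2))))² = (-356 + (17 + (1 - 2))/(3*(-7 + (1 - 2))))² = (-356 + (17 - 1)/(3*(-7 - 1)))² = (-356 + (⅓)*16/(-8))² = (-356 + (⅓)*(-⅛)*16)² = (-356 - ⅔)² = (-1070/3)² = 1144900/9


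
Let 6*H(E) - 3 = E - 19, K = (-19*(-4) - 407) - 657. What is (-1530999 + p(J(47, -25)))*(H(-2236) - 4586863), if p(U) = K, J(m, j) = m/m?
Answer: 21082768477705/3 ≈ 7.0276e+12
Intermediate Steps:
K = -988 (K = (76 - 407) - 657 = -331 - 657 = -988)
J(m, j) = 1
H(E) = -8/3 + E/6 (H(E) = ½ + (E - 19)/6 = ½ + (-19 + E)/6 = ½ + (-19/6 + E/6) = -8/3 + E/6)
p(U) = -988
(-1530999 + p(J(47, -25)))*(H(-2236) - 4586863) = (-1530999 - 988)*((-8/3 + (⅙)*(-2236)) - 4586863) = -1531987*((-8/3 - 1118/3) - 4586863) = -1531987*(-1126/3 - 4586863) = -1531987*(-13761715/3) = 21082768477705/3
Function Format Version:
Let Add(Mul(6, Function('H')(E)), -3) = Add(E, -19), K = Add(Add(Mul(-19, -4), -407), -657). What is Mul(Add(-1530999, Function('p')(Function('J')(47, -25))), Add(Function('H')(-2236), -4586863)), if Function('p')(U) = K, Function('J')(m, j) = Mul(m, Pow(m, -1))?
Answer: Rational(21082768477705, 3) ≈ 7.0276e+12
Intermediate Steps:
K = -988 (K = Add(Add(76, -407), -657) = Add(-331, -657) = -988)
Function('J')(m, j) = 1
Function('H')(E) = Add(Rational(-8, 3), Mul(Rational(1, 6), E)) (Function('H')(E) = Add(Rational(1, 2), Mul(Rational(1, 6), Add(E, -19))) = Add(Rational(1, 2), Mul(Rational(1, 6), Add(-19, E))) = Add(Rational(1, 2), Add(Rational(-19, 6), Mul(Rational(1, 6), E))) = Add(Rational(-8, 3), Mul(Rational(1, 6), E)))
Function('p')(U) = -988
Mul(Add(-1530999, Function('p')(Function('J')(47, -25))), Add(Function('H')(-2236), -4586863)) = Mul(Add(-1530999, -988), Add(Add(Rational(-8, 3), Mul(Rational(1, 6), -2236)), -4586863)) = Mul(-1531987, Add(Add(Rational(-8, 3), Rational(-1118, 3)), -4586863)) = Mul(-1531987, Add(Rational(-1126, 3), -4586863)) = Mul(-1531987, Rational(-13761715, 3)) = Rational(21082768477705, 3)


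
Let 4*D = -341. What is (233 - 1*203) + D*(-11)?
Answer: 3871/4 ≈ 967.75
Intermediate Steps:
D = -341/4 (D = (¼)*(-341) = -341/4 ≈ -85.250)
(233 - 1*203) + D*(-11) = (233 - 1*203) - 341/4*(-11) = (233 - 203) + 3751/4 = 30 + 3751/4 = 3871/4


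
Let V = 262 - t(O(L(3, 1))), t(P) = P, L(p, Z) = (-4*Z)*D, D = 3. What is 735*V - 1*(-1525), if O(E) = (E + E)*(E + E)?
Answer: -229265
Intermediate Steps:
L(p, Z) = -12*Z (L(p, Z) = -4*Z*3 = -12*Z)
O(E) = 4*E**2 (O(E) = (2*E)*(2*E) = 4*E**2)
V = -314 (V = 262 - 4*(-12*1)**2 = 262 - 4*(-12)**2 = 262 - 4*144 = 262 - 1*576 = 262 - 576 = -314)
735*V - 1*(-1525) = 735*(-314) - 1*(-1525) = -230790 + 1525 = -229265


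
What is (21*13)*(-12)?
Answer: -3276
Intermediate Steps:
(21*13)*(-12) = 273*(-12) = -3276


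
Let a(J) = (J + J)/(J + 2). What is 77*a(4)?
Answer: 308/3 ≈ 102.67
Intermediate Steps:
a(J) = 2*J/(2 + J) (a(J) = (2*J)/(2 + J) = 2*J/(2 + J))
77*a(4) = 77*(2*4/(2 + 4)) = 77*(2*4/6) = 77*(2*4*(⅙)) = 77*(4/3) = 308/3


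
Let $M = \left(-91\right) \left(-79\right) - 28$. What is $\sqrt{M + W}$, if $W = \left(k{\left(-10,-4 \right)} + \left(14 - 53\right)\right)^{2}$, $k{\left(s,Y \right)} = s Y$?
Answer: $\sqrt{7162} \approx 84.629$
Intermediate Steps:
$k{\left(s,Y \right)} = Y s$
$W = 1$ ($W = \left(\left(-4\right) \left(-10\right) + \left(14 - 53\right)\right)^{2} = \left(40 - 39\right)^{2} = 1^{2} = 1$)
$M = 7161$ ($M = 7189 - 28 = 7161$)
$\sqrt{M + W} = \sqrt{7161 + 1} = \sqrt{7162}$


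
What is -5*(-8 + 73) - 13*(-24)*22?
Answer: 6539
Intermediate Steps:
-5*(-8 + 73) - 13*(-24)*22 = -5*65 - (-312)*22 = -325 - 1*(-6864) = -325 + 6864 = 6539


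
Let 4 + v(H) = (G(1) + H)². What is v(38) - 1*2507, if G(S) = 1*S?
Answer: -990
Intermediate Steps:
G(S) = S
v(H) = -4 + (1 + H)²
v(38) - 1*2507 = (-4 + (1 + 38)²) - 1*2507 = (-4 + 39²) - 2507 = (-4 + 1521) - 2507 = 1517 - 2507 = -990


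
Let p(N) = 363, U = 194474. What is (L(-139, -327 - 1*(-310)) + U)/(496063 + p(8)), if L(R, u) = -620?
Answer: 96927/248213 ≈ 0.39050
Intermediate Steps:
(L(-139, -327 - 1*(-310)) + U)/(496063 + p(8)) = (-620 + 194474)/(496063 + 363) = 193854/496426 = 193854*(1/496426) = 96927/248213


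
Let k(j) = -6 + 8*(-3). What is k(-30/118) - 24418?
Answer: -24448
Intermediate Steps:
k(j) = -30 (k(j) = -6 - 24 = -30)
k(-30/118) - 24418 = -30 - 24418 = -24448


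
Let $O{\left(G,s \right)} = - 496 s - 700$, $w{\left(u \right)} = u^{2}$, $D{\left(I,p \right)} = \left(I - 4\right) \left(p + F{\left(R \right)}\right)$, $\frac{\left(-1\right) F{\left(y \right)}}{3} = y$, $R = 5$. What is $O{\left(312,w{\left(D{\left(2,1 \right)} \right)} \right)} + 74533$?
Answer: $-315031$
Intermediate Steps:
$F{\left(y \right)} = - 3 y$
$D{\left(I,p \right)} = \left(-15 + p\right) \left(-4 + I\right)$ ($D{\left(I,p \right)} = \left(I - 4\right) \left(p - 15\right) = \left(-4 + I\right) \left(p - 15\right) = \left(-4 + I\right) \left(-15 + p\right) = \left(-15 + p\right) \left(-4 + I\right)$)
$O{\left(G,s \right)} = -700 - 496 s$
$O{\left(312,w{\left(D{\left(2,1 \right)} \right)} \right)} + 74533 = \left(-700 - 496 \left(60 - 30 - 4 + 2 \cdot 1\right)^{2}\right) + 74533 = \left(-700 - 496 \left(60 - 30 - 4 + 2\right)^{2}\right) + 74533 = \left(-700 - 496 \cdot 28^{2}\right) + 74533 = \left(-700 - 388864\right) + 74533 = -389564 + 74533 = -315031$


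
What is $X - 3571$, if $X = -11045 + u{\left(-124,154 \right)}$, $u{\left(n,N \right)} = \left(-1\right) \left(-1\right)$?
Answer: $-14615$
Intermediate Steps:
$u{\left(n,N \right)} = 1$
$X = -11044$ ($X = -11045 + 1 = -11044$)
$X - 3571 = -11044 - 3571 = -14615$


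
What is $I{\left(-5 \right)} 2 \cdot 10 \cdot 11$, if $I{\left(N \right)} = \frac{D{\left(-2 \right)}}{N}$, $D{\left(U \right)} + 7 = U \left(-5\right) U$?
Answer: $1188$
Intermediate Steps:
$D{\left(U \right)} = -7 - 5 U^{2}$ ($D{\left(U \right)} = -7 + U \left(-5\right) U = -7 + - 5 U U = -7 - 5 U^{2}$)
$I{\left(N \right)} = - \frac{27}{N}$ ($I{\left(N \right)} = \frac{-7 - 5 \left(-2\right)^{2}}{N} = \frac{-7 - 20}{N} = - \frac{27}{N}$)
$I{\left(-5 \right)} 2 \cdot 10 \cdot 11 = - \frac{27}{-5} \cdot 2 \cdot 10 \cdot 11 = \left(-27\right) \left(- \frac{1}{5}\right) 20 \cdot 11 = \frac{27}{5} \cdot 20 \cdot 11 = 108 \cdot 11 = 1188$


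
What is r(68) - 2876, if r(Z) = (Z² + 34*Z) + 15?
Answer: 4075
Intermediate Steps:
r(Z) = 15 + Z² + 34*Z
r(68) - 2876 = (15 + 68² + 34*68) - 2876 = (15 + 4624 + 2312) - 2876 = 6951 - 2876 = 4075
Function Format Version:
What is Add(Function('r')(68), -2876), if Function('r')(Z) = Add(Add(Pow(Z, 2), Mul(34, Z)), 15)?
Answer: 4075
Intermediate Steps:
Function('r')(Z) = Add(15, Pow(Z, 2), Mul(34, Z))
Add(Function('r')(68), -2876) = Add(Add(15, Pow(68, 2), Mul(34, 68)), -2876) = Add(Add(15, 4624, 2312), -2876) = Add(6951, -2876) = 4075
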